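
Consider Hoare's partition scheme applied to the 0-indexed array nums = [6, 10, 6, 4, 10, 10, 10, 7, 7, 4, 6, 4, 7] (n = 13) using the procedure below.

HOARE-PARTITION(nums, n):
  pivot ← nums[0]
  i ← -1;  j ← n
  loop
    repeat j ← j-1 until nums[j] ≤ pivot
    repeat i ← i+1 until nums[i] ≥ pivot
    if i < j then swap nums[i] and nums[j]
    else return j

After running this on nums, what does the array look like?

[4, 6, 4, 4, 10, 10, 10, 7, 7, 6, 10, 6, 7]

pivot=6
j stops at 11 (4), i stops at 0 (6); swap ⇒ [4, 10, 6, 4, 10, 10, 10, 7, 7, 4, 6, 6, 7]
j stops at 10 (6), i stops at 1 (10); swap ⇒ [4, 6, 6, 4, 10, 10, 10, 7, 7, 4, 10, 6, 7]
j stops at 9 (4), i stops at 2 (6); swap ⇒ [4, 6, 4, 4, 10, 10, 10, 7, 7, 6, 10, 6, 7]
j stops at 3, i stops at 4; i≥j ⇒ return 3. nums=[4, 6, 4, 4, 10, 10, 10, 7, 7, 6, 10, 6, 7]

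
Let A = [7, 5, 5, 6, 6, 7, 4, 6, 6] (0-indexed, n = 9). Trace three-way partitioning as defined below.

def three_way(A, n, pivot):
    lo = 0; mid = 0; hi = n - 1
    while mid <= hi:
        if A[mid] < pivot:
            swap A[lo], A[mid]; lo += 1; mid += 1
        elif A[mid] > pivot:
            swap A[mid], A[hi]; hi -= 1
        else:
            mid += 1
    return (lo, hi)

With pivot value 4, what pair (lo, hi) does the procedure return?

(0, 0)

pivot = 4; lo=0, mid=0, hi=8
A[mid]=7>4: swap A[0],A[8]; hi=7 → [6, 5, 5, 6, 6, 7, 4, 6, 7]
A[mid]=6>4: swap A[0],A[7]; hi=6 → [6, 5, 5, 6, 6, 7, 4, 6, 7]
A[mid]=6>4: swap A[0],A[6]; hi=5 → [4, 5, 5, 6, 6, 7, 6, 6, 7]
A[mid]=4=4: mid=1
A[mid]=5>4: swap A[1],A[5]; hi=4 → [4, 7, 5, 6, 6, 5, 6, 6, 7]
A[mid]=7>4: swap A[1],A[4]; hi=3 → [4, 6, 5, 6, 7, 5, 6, 6, 7]
A[mid]=6>4: swap A[1],A[3]; hi=2 → [4, 6, 5, 6, 7, 5, 6, 6, 7]
A[mid]=6>4: swap A[1],A[2]; hi=1 → [4, 5, 6, 6, 7, 5, 6, 6, 7]
A[mid]=5>4: swap A[1],A[1]; hi=0 → [4, 5, 6, 6, 7, 5, 6, 6, 7]
end: lo=0, hi=0; A = [4, 5, 6, 6, 7, 5, 6, 6, 7]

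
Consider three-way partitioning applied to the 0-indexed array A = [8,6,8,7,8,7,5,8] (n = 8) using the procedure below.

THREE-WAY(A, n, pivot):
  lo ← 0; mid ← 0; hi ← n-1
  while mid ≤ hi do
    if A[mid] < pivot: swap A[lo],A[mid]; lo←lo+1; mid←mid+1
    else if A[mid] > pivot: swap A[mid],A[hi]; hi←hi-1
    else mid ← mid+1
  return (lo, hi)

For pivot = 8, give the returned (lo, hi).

pivot = 8; lo=0, mid=0, hi=7
A[mid]=8=8: mid=1
A[mid]=6<8: swap A[0],A[1]; lo=1,mid=2 → [6,8,8,7,8,7,5,8]
A[mid]=8=8: mid=3
A[mid]=7<8: swap A[1],A[3]; lo=2,mid=4 → [6,7,8,8,8,7,5,8]
A[mid]=8=8: mid=5
A[mid]=7<8: swap A[2],A[5]; lo=3,mid=6 → [6,7,7,8,8,8,5,8]
A[mid]=5<8: swap A[3],A[6]; lo=4,mid=7 → [6,7,7,5,8,8,8,8]
A[mid]=8=8: mid=8
end: lo=4, hi=7; A = [6,7,7,5,8,8,8,8]

(4, 7)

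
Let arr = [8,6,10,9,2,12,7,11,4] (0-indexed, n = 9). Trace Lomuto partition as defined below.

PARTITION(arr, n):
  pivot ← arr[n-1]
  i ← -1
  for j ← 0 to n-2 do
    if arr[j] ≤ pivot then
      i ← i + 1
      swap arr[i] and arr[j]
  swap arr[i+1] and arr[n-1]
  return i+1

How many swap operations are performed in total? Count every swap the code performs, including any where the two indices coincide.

pivot = arr[8] = 4; i = -1
j=0: arr[0]=8 > 4 → no swap
j=1: arr[1]=6 > 4 → no swap
j=2: arr[2]=10 > 4 → no swap
j=3: arr[3]=9 > 4 → no swap
j=4: arr[4]=2 ≤ 4 → i=0, swap arr[0],arr[4] → [2,6,10,9,8,12,7,11,4]
j=5: arr[5]=12 > 4 → no swap
j=6: arr[6]=7 > 4 → no swap
j=7: arr[7]=11 > 4 → no swap
final swap arr[1],arr[8] → [2,4,10,9,8,12,7,11,6]; return 1

2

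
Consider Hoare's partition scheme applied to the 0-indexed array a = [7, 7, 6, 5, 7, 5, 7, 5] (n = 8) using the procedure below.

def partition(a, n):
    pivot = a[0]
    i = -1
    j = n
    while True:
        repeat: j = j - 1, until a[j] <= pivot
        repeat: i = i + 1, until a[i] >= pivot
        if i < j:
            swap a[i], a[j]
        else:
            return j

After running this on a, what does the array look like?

pivot=7
j stops at 7 (5), i stops at 0 (7); swap ⇒ [5, 7, 6, 5, 7, 5, 7, 7]
j stops at 6 (7), i stops at 1 (7); swap ⇒ [5, 7, 6, 5, 7, 5, 7, 7]
j stops at 5 (5), i stops at 4 (7); swap ⇒ [5, 7, 6, 5, 5, 7, 7, 7]
j stops at 4, i stops at 5; i≥j ⇒ return 4. a=[5, 7, 6, 5, 5, 7, 7, 7]

[5, 7, 6, 5, 5, 7, 7, 7]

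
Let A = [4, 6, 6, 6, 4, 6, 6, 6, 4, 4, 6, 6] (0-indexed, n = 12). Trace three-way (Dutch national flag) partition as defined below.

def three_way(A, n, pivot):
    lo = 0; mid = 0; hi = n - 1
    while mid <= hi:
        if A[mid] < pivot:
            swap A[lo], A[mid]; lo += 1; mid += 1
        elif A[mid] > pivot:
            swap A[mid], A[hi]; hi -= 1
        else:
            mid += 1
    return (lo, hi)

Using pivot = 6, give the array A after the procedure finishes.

lo=0 mid=0 hi=11
4<6: swap(0,0), lo=1 mid=1 ⇒ [4, 6, 6, 6, 4, 6, 6, 6, 4, 4, 6, 6]
6=6: mid=2
6=6: mid=3
6=6: mid=4
4<6: swap(1,4), lo=2 mid=5 ⇒ [4, 4, 6, 6, 6, 6, 6, 6, 4, 4, 6, 6]
6=6: mid=6
6=6: mid=7
6=6: mid=8
4<6: swap(2,8), lo=3 mid=9 ⇒ [4, 4, 4, 6, 6, 6, 6, 6, 6, 4, 6, 6]
4<6: swap(3,9), lo=4 mid=10 ⇒ [4, 4, 4, 4, 6, 6, 6, 6, 6, 6, 6, 6]
6=6: mid=11
6=6: mid=12
done. lo=4 hi=11; A=[4, 4, 4, 4, 6, 6, 6, 6, 6, 6, 6, 6]

[4, 4, 4, 4, 6, 6, 6, 6, 6, 6, 6, 6]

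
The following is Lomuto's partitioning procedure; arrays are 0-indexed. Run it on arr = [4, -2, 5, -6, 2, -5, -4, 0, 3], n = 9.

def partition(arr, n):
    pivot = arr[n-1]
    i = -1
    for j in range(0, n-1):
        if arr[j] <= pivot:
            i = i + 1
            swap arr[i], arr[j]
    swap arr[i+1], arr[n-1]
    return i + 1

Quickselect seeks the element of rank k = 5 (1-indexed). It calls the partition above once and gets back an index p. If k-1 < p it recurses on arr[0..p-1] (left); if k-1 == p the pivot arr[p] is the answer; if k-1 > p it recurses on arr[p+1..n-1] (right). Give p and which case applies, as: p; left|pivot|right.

6; left

pivot=3, i=-1
j=0: 4>3, skip
j=1: -2≤3, i=0, swap(0,1) ⇒ [-2, 4, 5, -6, 2, -5, -4, 0, 3]
j=2: 5>3, skip
j=3: -6≤3, i=1, swap(1,3) ⇒ [-2, -6, 5, 4, 2, -5, -4, 0, 3]
j=4: 2≤3, i=2, swap(2,4) ⇒ [-2, -6, 2, 4, 5, -5, -4, 0, 3]
j=5: -5≤3, i=3, swap(3,5) ⇒ [-2, -6, 2, -5, 5, 4, -4, 0, 3]
j=6: -4≤3, i=4, swap(4,6) ⇒ [-2, -6, 2, -5, -4, 4, 5, 0, 3]
j=7: 0≤3, i=5, swap(5,7) ⇒ [-2, -6, 2, -5, -4, 0, 5, 4, 3]
swap(6,8) ⇒ [-2, -6, 2, -5, -4, 0, 3, 4, 5]; return 6
p = 6; k-1 = 4 < 6 ⇒ left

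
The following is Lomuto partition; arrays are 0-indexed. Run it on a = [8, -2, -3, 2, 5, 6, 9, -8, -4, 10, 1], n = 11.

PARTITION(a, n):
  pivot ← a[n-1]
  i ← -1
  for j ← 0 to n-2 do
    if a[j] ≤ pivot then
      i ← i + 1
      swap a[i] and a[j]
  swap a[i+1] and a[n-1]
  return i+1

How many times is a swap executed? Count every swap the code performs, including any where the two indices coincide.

pivot=1, i=-1
j=0: 8>1, skip
j=1: -2≤1, i=0, swap(0,1) ⇒ [-2, 8, -3, 2, 5, 6, 9, -8, -4, 10, 1]
j=2: -3≤1, i=1, swap(1,2) ⇒ [-2, -3, 8, 2, 5, 6, 9, -8, -4, 10, 1]
j=3: 2>1, skip
j=4: 5>1, skip
j=5: 6>1, skip
j=6: 9>1, skip
j=7: -8≤1, i=2, swap(2,7) ⇒ [-2, -3, -8, 2, 5, 6, 9, 8, -4, 10, 1]
j=8: -4≤1, i=3, swap(3,8) ⇒ [-2, -3, -8, -4, 5, 6, 9, 8, 2, 10, 1]
j=9: 10>1, skip
swap(4,10) ⇒ [-2, -3, -8, -4, 1, 6, 9, 8, 2, 10, 5]; return 4

5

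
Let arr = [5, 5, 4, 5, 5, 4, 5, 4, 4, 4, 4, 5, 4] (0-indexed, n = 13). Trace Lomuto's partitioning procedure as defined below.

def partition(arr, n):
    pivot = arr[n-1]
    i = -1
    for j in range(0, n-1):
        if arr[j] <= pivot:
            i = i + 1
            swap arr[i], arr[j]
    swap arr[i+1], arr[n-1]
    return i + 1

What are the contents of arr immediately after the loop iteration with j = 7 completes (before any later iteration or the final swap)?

pivot = arr[12] = 4; i = -1
j=0: arr[0]=5 > 4 → no swap
j=1: arr[1]=5 > 4 → no swap
j=2: arr[2]=4 ≤ 4 → i=0, swap arr[0],arr[2] → [4, 5, 5, 5, 5, 4, 5, 4, 4, 4, 4, 5, 4]
j=3: arr[3]=5 > 4 → no swap
j=4: arr[4]=5 > 4 → no swap
j=5: arr[5]=4 ≤ 4 → i=1, swap arr[1],arr[5] → [4, 4, 5, 5, 5, 5, 5, 4, 4, 4, 4, 5, 4]
j=6: arr[6]=5 > 4 → no swap
j=7: arr[7]=4 ≤ 4 → i=2, swap arr[2],arr[7] → [4, 4, 4, 5, 5, 5, 5, 5, 4, 4, 4, 5, 4]
(after j=7) arr = [4, 4, 4, 5, 5, 5, 5, 5, 4, 4, 4, 5, 4]

[4, 4, 4, 5, 5, 5, 5, 5, 4, 4, 4, 5, 4]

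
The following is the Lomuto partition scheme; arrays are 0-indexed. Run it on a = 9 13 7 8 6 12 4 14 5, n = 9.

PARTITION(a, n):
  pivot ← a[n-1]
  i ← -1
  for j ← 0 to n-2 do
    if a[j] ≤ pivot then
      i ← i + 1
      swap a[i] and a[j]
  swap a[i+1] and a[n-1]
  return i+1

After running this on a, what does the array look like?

4 5 7 8 6 12 9 14 13

pivot = a[8] = 5; i = -1
j=0: a[0]=9 > 5 → no swap
j=1: a[1]=13 > 5 → no swap
j=2: a[2]=7 > 5 → no swap
j=3: a[3]=8 > 5 → no swap
j=4: a[4]=6 > 5 → no swap
j=5: a[5]=12 > 5 → no swap
j=6: a[6]=4 ≤ 5 → i=0, swap a[0],a[6] → 4 13 7 8 6 12 9 14 5
j=7: a[7]=14 > 5 → no swap
final swap a[1],a[8] → 4 5 7 8 6 12 9 14 13; return 1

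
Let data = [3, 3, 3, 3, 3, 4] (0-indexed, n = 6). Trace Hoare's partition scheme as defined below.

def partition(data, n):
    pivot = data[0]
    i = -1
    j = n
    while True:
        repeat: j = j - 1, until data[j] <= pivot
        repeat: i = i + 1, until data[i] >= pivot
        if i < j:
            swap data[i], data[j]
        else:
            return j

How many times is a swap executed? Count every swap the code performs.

pivot = data[0] = 3; i = -1, j = 6
j→4 (data[4]=3≤3), i→0 (data[0]=3≥3); i<j, swap → [3, 3, 3, 3, 3, 4]
j→3 (data[3]=3≤3), i→1 (data[1]=3≥3); i<j, swap → [3, 3, 3, 3, 3, 4]
j→2, i→2; i≥j, return j=2. data = [3, 3, 3, 3, 3, 4]

2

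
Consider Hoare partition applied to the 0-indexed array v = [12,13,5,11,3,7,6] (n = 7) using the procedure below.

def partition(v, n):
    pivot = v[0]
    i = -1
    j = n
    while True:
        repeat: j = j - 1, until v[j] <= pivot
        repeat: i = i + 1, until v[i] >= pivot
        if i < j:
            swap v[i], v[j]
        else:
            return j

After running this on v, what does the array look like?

pivot = v[0] = 12; i = -1, j = 7
j→6 (v[6]=6≤12), i→0 (v[0]=12≥12); i<j, swap → [6,13,5,11,3,7,12]
j→5 (v[5]=7≤12), i→1 (v[1]=13≥12); i<j, swap → [6,7,5,11,3,13,12]
j→4, i→5; i≥j, return j=4. v = [6,7,5,11,3,13,12]

[6,7,5,11,3,13,12]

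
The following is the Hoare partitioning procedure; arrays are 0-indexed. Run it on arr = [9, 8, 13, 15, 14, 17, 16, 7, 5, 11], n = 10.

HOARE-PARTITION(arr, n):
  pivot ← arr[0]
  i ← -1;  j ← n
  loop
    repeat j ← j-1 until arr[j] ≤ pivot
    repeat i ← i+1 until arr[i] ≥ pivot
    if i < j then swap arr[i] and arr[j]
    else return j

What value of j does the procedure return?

2

pivot=9
j stops at 8 (5), i stops at 0 (9); swap ⇒ [5, 8, 13, 15, 14, 17, 16, 7, 9, 11]
j stops at 7 (7), i stops at 2 (13); swap ⇒ [5, 8, 7, 15, 14, 17, 16, 13, 9, 11]
j stops at 2, i stops at 3; i≥j ⇒ return 2. arr=[5, 8, 7, 15, 14, 17, 16, 13, 9, 11]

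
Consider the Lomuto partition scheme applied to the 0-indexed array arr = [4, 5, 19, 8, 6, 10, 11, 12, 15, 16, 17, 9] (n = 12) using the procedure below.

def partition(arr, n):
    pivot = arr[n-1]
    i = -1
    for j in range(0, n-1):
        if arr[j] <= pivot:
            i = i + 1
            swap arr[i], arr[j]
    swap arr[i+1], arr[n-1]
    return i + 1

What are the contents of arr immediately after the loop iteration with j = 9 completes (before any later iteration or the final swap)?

pivot=9, i=-1
j=0: 4≤9, i=0, swap(0,0) ⇒ [4, 5, 19, 8, 6, 10, 11, 12, 15, 16, 17, 9]
j=1: 5≤9, i=1, swap(1,1) ⇒ [4, 5, 19, 8, 6, 10, 11, 12, 15, 16, 17, 9]
j=2: 19>9, skip
j=3: 8≤9, i=2, swap(2,3) ⇒ [4, 5, 8, 19, 6, 10, 11, 12, 15, 16, 17, 9]
j=4: 6≤9, i=3, swap(3,4) ⇒ [4, 5, 8, 6, 19, 10, 11, 12, 15, 16, 17, 9]
j=5: 10>9, skip
j=6: 11>9, skip
j=7: 12>9, skip
j=8: 15>9, skip
j=9: 16>9, skip
(after j=9) arr = [4, 5, 8, 6, 19, 10, 11, 12, 15, 16, 17, 9]

[4, 5, 8, 6, 19, 10, 11, 12, 15, 16, 17, 9]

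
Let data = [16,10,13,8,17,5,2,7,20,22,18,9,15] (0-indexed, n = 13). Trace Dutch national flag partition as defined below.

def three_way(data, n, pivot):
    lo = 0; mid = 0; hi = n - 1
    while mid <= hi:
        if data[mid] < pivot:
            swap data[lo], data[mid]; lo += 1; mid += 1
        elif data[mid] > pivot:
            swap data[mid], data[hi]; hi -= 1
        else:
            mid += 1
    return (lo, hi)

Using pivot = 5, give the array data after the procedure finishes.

pivot = 5; lo=0, mid=0, hi=12
data[mid]=16>5: swap data[0],data[12]; hi=11 → [15,10,13,8,17,5,2,7,20,22,18,9,16]
data[mid]=15>5: swap data[0],data[11]; hi=10 → [9,10,13,8,17,5,2,7,20,22,18,15,16]
data[mid]=9>5: swap data[0],data[10]; hi=9 → [18,10,13,8,17,5,2,7,20,22,9,15,16]
data[mid]=18>5: swap data[0],data[9]; hi=8 → [22,10,13,8,17,5,2,7,20,18,9,15,16]
data[mid]=22>5: swap data[0],data[8]; hi=7 → [20,10,13,8,17,5,2,7,22,18,9,15,16]
data[mid]=20>5: swap data[0],data[7]; hi=6 → [7,10,13,8,17,5,2,20,22,18,9,15,16]
data[mid]=7>5: swap data[0],data[6]; hi=5 → [2,10,13,8,17,5,7,20,22,18,9,15,16]
data[mid]=2<5: swap data[0],data[0]; lo=1,mid=1 → [2,10,13,8,17,5,7,20,22,18,9,15,16]
data[mid]=10>5: swap data[1],data[5]; hi=4 → [2,5,13,8,17,10,7,20,22,18,9,15,16]
data[mid]=5=5: mid=2
data[mid]=13>5: swap data[2],data[4]; hi=3 → [2,5,17,8,13,10,7,20,22,18,9,15,16]
data[mid]=17>5: swap data[2],data[3]; hi=2 → [2,5,8,17,13,10,7,20,22,18,9,15,16]
data[mid]=8>5: swap data[2],data[2]; hi=1 → [2,5,8,17,13,10,7,20,22,18,9,15,16]
end: lo=1, hi=1; data = [2,5,8,17,13,10,7,20,22,18,9,15,16]

[2,5,8,17,13,10,7,20,22,18,9,15,16]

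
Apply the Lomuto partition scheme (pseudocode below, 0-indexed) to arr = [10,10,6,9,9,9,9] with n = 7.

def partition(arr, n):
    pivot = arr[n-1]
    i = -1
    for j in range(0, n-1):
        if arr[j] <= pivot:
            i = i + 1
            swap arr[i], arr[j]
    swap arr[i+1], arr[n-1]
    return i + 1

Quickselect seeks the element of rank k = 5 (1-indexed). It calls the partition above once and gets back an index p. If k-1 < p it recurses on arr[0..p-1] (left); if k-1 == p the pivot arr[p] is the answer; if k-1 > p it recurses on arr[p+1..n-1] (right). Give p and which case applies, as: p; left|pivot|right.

4; pivot

pivot = arr[6] = 9; i = -1
j=0: arr[0]=10 > 9 → no swap
j=1: arr[1]=10 > 9 → no swap
j=2: arr[2]=6 ≤ 9 → i=0, swap arr[0],arr[2] → [6,10,10,9,9,9,9]
j=3: arr[3]=9 ≤ 9 → i=1, swap arr[1],arr[3] → [6,9,10,10,9,9,9]
j=4: arr[4]=9 ≤ 9 → i=2, swap arr[2],arr[4] → [6,9,9,10,10,9,9]
j=5: arr[5]=9 ≤ 9 → i=3, swap arr[3],arr[5] → [6,9,9,9,10,10,9]
final swap arr[4],arr[6] → [6,9,9,9,9,10,10]; return 4
p = 4; k-1 = 4 == 4 ⇒ pivot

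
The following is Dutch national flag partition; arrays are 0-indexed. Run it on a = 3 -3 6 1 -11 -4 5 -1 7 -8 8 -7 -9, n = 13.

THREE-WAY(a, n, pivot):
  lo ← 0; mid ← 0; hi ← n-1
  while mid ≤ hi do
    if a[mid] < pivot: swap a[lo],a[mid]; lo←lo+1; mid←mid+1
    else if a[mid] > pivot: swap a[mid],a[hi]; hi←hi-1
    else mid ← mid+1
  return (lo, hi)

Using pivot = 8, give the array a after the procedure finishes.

pivot = 8; lo=0, mid=0, hi=12
a[mid]=3<8: swap a[0],a[0]; lo=1,mid=1 → 3 -3 6 1 -11 -4 5 -1 7 -8 8 -7 -9
a[mid]=-3<8: swap a[1],a[1]; lo=2,mid=2 → 3 -3 6 1 -11 -4 5 -1 7 -8 8 -7 -9
a[mid]=6<8: swap a[2],a[2]; lo=3,mid=3 → 3 -3 6 1 -11 -4 5 -1 7 -8 8 -7 -9
a[mid]=1<8: swap a[3],a[3]; lo=4,mid=4 → 3 -3 6 1 -11 -4 5 -1 7 -8 8 -7 -9
a[mid]=-11<8: swap a[4],a[4]; lo=5,mid=5 → 3 -3 6 1 -11 -4 5 -1 7 -8 8 -7 -9
a[mid]=-4<8: swap a[5],a[5]; lo=6,mid=6 → 3 -3 6 1 -11 -4 5 -1 7 -8 8 -7 -9
a[mid]=5<8: swap a[6],a[6]; lo=7,mid=7 → 3 -3 6 1 -11 -4 5 -1 7 -8 8 -7 -9
a[mid]=-1<8: swap a[7],a[7]; lo=8,mid=8 → 3 -3 6 1 -11 -4 5 -1 7 -8 8 -7 -9
a[mid]=7<8: swap a[8],a[8]; lo=9,mid=9 → 3 -3 6 1 -11 -4 5 -1 7 -8 8 -7 -9
a[mid]=-8<8: swap a[9],a[9]; lo=10,mid=10 → 3 -3 6 1 -11 -4 5 -1 7 -8 8 -7 -9
a[mid]=8=8: mid=11
a[mid]=-7<8: swap a[10],a[11]; lo=11,mid=12 → 3 -3 6 1 -11 -4 5 -1 7 -8 -7 8 -9
a[mid]=-9<8: swap a[11],a[12]; lo=12,mid=13 → 3 -3 6 1 -11 -4 5 -1 7 -8 -7 -9 8
end: lo=12, hi=12; a = 3 -3 6 1 -11 -4 5 -1 7 -8 -7 -9 8

3 -3 6 1 -11 -4 5 -1 7 -8 -7 -9 8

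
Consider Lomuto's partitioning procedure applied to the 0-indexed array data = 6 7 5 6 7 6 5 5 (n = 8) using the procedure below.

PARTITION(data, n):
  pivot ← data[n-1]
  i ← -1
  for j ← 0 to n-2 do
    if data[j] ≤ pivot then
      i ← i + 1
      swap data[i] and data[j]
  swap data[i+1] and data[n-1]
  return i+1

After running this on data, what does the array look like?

pivot=5, i=-1
j=0: 6>5, skip
j=1: 7>5, skip
j=2: 5≤5, i=0, swap(0,2) ⇒ 5 7 6 6 7 6 5 5
j=3: 6>5, skip
j=4: 7>5, skip
j=5: 6>5, skip
j=6: 5≤5, i=1, swap(1,6) ⇒ 5 5 6 6 7 6 7 5
swap(2,7) ⇒ 5 5 5 6 7 6 7 6; return 2

5 5 5 6 7 6 7 6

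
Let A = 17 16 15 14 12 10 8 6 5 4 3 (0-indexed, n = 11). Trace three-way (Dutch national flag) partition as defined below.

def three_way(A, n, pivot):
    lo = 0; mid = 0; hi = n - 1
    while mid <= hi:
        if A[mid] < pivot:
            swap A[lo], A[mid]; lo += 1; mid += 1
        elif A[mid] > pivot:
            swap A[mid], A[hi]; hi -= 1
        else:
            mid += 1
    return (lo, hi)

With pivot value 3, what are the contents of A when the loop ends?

3 15 14 12 10 8 6 5 4 16 17

pivot = 3; lo=0, mid=0, hi=10
A[mid]=17>3: swap A[0],A[10]; hi=9 → 3 16 15 14 12 10 8 6 5 4 17
A[mid]=3=3: mid=1
A[mid]=16>3: swap A[1],A[9]; hi=8 → 3 4 15 14 12 10 8 6 5 16 17
A[mid]=4>3: swap A[1],A[8]; hi=7 → 3 5 15 14 12 10 8 6 4 16 17
A[mid]=5>3: swap A[1],A[7]; hi=6 → 3 6 15 14 12 10 8 5 4 16 17
A[mid]=6>3: swap A[1],A[6]; hi=5 → 3 8 15 14 12 10 6 5 4 16 17
A[mid]=8>3: swap A[1],A[5]; hi=4 → 3 10 15 14 12 8 6 5 4 16 17
A[mid]=10>3: swap A[1],A[4]; hi=3 → 3 12 15 14 10 8 6 5 4 16 17
A[mid]=12>3: swap A[1],A[3]; hi=2 → 3 14 15 12 10 8 6 5 4 16 17
A[mid]=14>3: swap A[1],A[2]; hi=1 → 3 15 14 12 10 8 6 5 4 16 17
A[mid]=15>3: swap A[1],A[1]; hi=0 → 3 15 14 12 10 8 6 5 4 16 17
end: lo=0, hi=0; A = 3 15 14 12 10 8 6 5 4 16 17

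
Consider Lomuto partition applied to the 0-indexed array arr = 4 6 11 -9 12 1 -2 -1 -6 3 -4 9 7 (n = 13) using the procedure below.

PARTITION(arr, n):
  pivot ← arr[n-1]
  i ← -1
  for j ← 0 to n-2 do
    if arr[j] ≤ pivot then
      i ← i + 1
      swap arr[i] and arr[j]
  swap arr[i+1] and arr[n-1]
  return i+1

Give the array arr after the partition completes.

pivot = arr[12] = 7; i = -1
j=0: arr[0]=4 ≤ 7 → i=0, swap arr[0],arr[0] (no change) → 4 6 11 -9 12 1 -2 -1 -6 3 -4 9 7
j=1: arr[1]=6 ≤ 7 → i=1, swap arr[1],arr[1] (no change) → 4 6 11 -9 12 1 -2 -1 -6 3 -4 9 7
j=2: arr[2]=11 > 7 → no swap
j=3: arr[3]=-9 ≤ 7 → i=2, swap arr[2],arr[3] → 4 6 -9 11 12 1 -2 -1 -6 3 -4 9 7
j=4: arr[4]=12 > 7 → no swap
j=5: arr[5]=1 ≤ 7 → i=3, swap arr[3],arr[5] → 4 6 -9 1 12 11 -2 -1 -6 3 -4 9 7
j=6: arr[6]=-2 ≤ 7 → i=4, swap arr[4],arr[6] → 4 6 -9 1 -2 11 12 -1 -6 3 -4 9 7
j=7: arr[7]=-1 ≤ 7 → i=5, swap arr[5],arr[7] → 4 6 -9 1 -2 -1 12 11 -6 3 -4 9 7
j=8: arr[8]=-6 ≤ 7 → i=6, swap arr[6],arr[8] → 4 6 -9 1 -2 -1 -6 11 12 3 -4 9 7
j=9: arr[9]=3 ≤ 7 → i=7, swap arr[7],arr[9] → 4 6 -9 1 -2 -1 -6 3 12 11 -4 9 7
j=10: arr[10]=-4 ≤ 7 → i=8, swap arr[8],arr[10] → 4 6 -9 1 -2 -1 -6 3 -4 11 12 9 7
j=11: arr[11]=9 > 7 → no swap
final swap arr[9],arr[12] → 4 6 -9 1 -2 -1 -6 3 -4 7 12 9 11; return 9

4 6 -9 1 -2 -1 -6 3 -4 7 12 9 11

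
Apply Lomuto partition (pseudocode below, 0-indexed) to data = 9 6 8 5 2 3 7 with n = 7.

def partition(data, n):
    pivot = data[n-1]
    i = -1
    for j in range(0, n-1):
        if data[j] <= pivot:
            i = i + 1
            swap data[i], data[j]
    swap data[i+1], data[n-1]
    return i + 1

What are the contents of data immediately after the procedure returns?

6 5 2 3 7 9 8

pivot=7, i=-1
j=0: 9>7, skip
j=1: 6≤7, i=0, swap(0,1) ⇒ 6 9 8 5 2 3 7
j=2: 8>7, skip
j=3: 5≤7, i=1, swap(1,3) ⇒ 6 5 8 9 2 3 7
j=4: 2≤7, i=2, swap(2,4) ⇒ 6 5 2 9 8 3 7
j=5: 3≤7, i=3, swap(3,5) ⇒ 6 5 2 3 8 9 7
swap(4,6) ⇒ 6 5 2 3 7 9 8; return 4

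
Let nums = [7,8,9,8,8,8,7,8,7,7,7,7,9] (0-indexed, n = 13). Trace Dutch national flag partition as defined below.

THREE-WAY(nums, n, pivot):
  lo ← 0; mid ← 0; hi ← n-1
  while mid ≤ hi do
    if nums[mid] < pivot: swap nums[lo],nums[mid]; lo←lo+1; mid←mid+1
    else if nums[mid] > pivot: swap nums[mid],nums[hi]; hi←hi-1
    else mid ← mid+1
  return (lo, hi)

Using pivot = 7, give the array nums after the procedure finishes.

[7,7,7,7,7,7,8,8,8,8,9,9,8]

pivot = 7; lo=0, mid=0, hi=12
nums[mid]=7=7: mid=1
nums[mid]=8>7: swap nums[1],nums[12]; hi=11 → [7,9,9,8,8,8,7,8,7,7,7,7,8]
nums[mid]=9>7: swap nums[1],nums[11]; hi=10 → [7,7,9,8,8,8,7,8,7,7,7,9,8]
nums[mid]=7=7: mid=2
nums[mid]=9>7: swap nums[2],nums[10]; hi=9 → [7,7,7,8,8,8,7,8,7,7,9,9,8]
nums[mid]=7=7: mid=3
nums[mid]=8>7: swap nums[3],nums[9]; hi=8 → [7,7,7,7,8,8,7,8,7,8,9,9,8]
nums[mid]=7=7: mid=4
nums[mid]=8>7: swap nums[4],nums[8]; hi=7 → [7,7,7,7,7,8,7,8,8,8,9,9,8]
nums[mid]=7=7: mid=5
nums[mid]=8>7: swap nums[5],nums[7]; hi=6 → [7,7,7,7,7,8,7,8,8,8,9,9,8]
nums[mid]=8>7: swap nums[5],nums[6]; hi=5 → [7,7,7,7,7,7,8,8,8,8,9,9,8]
nums[mid]=7=7: mid=6
end: lo=0, hi=5; nums = [7,7,7,7,7,7,8,8,8,8,9,9,8]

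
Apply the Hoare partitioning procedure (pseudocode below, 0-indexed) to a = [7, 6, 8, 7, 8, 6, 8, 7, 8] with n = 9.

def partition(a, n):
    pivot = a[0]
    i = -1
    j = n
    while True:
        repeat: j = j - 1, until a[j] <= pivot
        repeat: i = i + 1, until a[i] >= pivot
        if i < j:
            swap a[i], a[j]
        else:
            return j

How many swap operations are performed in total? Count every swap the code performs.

2

pivot = a[0] = 7; i = -1, j = 9
j→7 (a[7]=7≤7), i→0 (a[0]=7≥7); i<j, swap → [7, 6, 8, 7, 8, 6, 8, 7, 8]
j→5 (a[5]=6≤7), i→2 (a[2]=8≥7); i<j, swap → [7, 6, 6, 7, 8, 8, 8, 7, 8]
j→3, i→3; i≥j, return j=3. a = [7, 6, 6, 7, 8, 8, 8, 7, 8]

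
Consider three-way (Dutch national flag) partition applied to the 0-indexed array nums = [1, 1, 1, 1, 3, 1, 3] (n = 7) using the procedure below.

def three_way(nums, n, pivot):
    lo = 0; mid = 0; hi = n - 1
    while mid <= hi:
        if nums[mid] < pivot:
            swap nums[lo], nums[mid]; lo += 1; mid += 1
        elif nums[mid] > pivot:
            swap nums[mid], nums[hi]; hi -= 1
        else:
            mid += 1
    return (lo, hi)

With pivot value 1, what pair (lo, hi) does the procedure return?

(0, 4)

pivot = 1; lo=0, mid=0, hi=6
nums[mid]=1=1: mid=1
nums[mid]=1=1: mid=2
nums[mid]=1=1: mid=3
nums[mid]=1=1: mid=4
nums[mid]=3>1: swap nums[4],nums[6]; hi=5 → [1, 1, 1, 1, 3, 1, 3]
nums[mid]=3>1: swap nums[4],nums[5]; hi=4 → [1, 1, 1, 1, 1, 3, 3]
nums[mid]=1=1: mid=5
end: lo=0, hi=4; nums = [1, 1, 1, 1, 1, 3, 3]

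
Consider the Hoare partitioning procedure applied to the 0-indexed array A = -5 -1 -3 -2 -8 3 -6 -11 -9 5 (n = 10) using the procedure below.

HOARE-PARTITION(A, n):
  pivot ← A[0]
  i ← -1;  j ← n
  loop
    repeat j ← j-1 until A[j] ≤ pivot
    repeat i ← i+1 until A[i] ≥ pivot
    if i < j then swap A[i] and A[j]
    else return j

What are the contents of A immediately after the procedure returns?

-9 -11 -6 -8 -2 3 -3 -1 -5 5

pivot = A[0] = -5; i = -1, j = 10
j→8 (A[8]=-9≤-5), i→0 (A[0]=-5≥-5); i<j, swap → -9 -1 -3 -2 -8 3 -6 -11 -5 5
j→7 (A[7]=-11≤-5), i→1 (A[1]=-1≥-5); i<j, swap → -9 -11 -3 -2 -8 3 -6 -1 -5 5
j→6 (A[6]=-6≤-5), i→2 (A[2]=-3≥-5); i<j, swap → -9 -11 -6 -2 -8 3 -3 -1 -5 5
j→4 (A[4]=-8≤-5), i→3 (A[3]=-2≥-5); i<j, swap → -9 -11 -6 -8 -2 3 -3 -1 -5 5
j→3, i→4; i≥j, return j=3. A = -9 -11 -6 -8 -2 3 -3 -1 -5 5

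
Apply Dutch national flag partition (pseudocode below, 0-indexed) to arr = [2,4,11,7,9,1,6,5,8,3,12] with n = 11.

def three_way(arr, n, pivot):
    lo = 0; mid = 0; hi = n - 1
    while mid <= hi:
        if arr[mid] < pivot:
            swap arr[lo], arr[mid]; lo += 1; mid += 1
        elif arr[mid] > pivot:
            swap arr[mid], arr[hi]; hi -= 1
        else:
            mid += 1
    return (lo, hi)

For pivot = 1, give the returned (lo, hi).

pivot = 1; lo=0, mid=0, hi=10
arr[mid]=2>1: swap arr[0],arr[10]; hi=9 → [12,4,11,7,9,1,6,5,8,3,2]
arr[mid]=12>1: swap arr[0],arr[9]; hi=8 → [3,4,11,7,9,1,6,5,8,12,2]
arr[mid]=3>1: swap arr[0],arr[8]; hi=7 → [8,4,11,7,9,1,6,5,3,12,2]
arr[mid]=8>1: swap arr[0],arr[7]; hi=6 → [5,4,11,7,9,1,6,8,3,12,2]
arr[mid]=5>1: swap arr[0],arr[6]; hi=5 → [6,4,11,7,9,1,5,8,3,12,2]
arr[mid]=6>1: swap arr[0],arr[5]; hi=4 → [1,4,11,7,9,6,5,8,3,12,2]
arr[mid]=1=1: mid=1
arr[mid]=4>1: swap arr[1],arr[4]; hi=3 → [1,9,11,7,4,6,5,8,3,12,2]
arr[mid]=9>1: swap arr[1],arr[3]; hi=2 → [1,7,11,9,4,6,5,8,3,12,2]
arr[mid]=7>1: swap arr[1],arr[2]; hi=1 → [1,11,7,9,4,6,5,8,3,12,2]
arr[mid]=11>1: swap arr[1],arr[1]; hi=0 → [1,11,7,9,4,6,5,8,3,12,2]
end: lo=0, hi=0; arr = [1,11,7,9,4,6,5,8,3,12,2]

(0, 0)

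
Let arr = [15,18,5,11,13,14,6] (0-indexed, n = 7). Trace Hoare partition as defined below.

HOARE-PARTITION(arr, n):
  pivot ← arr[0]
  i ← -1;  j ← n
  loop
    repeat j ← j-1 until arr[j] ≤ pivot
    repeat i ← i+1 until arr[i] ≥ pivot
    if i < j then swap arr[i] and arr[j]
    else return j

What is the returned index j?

pivot = arr[0] = 15; i = -1, j = 7
j→6 (arr[6]=6≤15), i→0 (arr[0]=15≥15); i<j, swap → [6,18,5,11,13,14,15]
j→5 (arr[5]=14≤15), i→1 (arr[1]=18≥15); i<j, swap → [6,14,5,11,13,18,15]
j→4, i→5; i≥j, return j=4. arr = [6,14,5,11,13,18,15]

4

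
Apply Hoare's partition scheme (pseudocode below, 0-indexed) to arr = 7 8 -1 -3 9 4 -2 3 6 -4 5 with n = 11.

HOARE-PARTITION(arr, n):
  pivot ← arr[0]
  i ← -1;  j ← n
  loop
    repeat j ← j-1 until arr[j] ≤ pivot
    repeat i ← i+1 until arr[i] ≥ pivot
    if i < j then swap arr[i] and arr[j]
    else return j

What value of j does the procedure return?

7

pivot=7
j stops at 10 (5), i stops at 0 (7); swap ⇒ 5 8 -1 -3 9 4 -2 3 6 -4 7
j stops at 9 (-4), i stops at 1 (8); swap ⇒ 5 -4 -1 -3 9 4 -2 3 6 8 7
j stops at 8 (6), i stops at 4 (9); swap ⇒ 5 -4 -1 -3 6 4 -2 3 9 8 7
j stops at 7, i stops at 8; i≥j ⇒ return 7. arr=5 -4 -1 -3 6 4 -2 3 9 8 7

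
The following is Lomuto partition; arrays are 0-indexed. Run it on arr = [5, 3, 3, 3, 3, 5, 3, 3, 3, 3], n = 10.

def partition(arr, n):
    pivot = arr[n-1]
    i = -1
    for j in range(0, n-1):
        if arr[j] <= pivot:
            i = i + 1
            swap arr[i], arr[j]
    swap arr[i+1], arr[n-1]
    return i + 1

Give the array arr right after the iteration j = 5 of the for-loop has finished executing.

pivot = arr[9] = 3; i = -1
j=0: arr[0]=5 > 3 → no swap
j=1: arr[1]=3 ≤ 3 → i=0, swap arr[0],arr[1] → [3, 5, 3, 3, 3, 5, 3, 3, 3, 3]
j=2: arr[2]=3 ≤ 3 → i=1, swap arr[1],arr[2] → [3, 3, 5, 3, 3, 5, 3, 3, 3, 3]
j=3: arr[3]=3 ≤ 3 → i=2, swap arr[2],arr[3] → [3, 3, 3, 5, 3, 5, 3, 3, 3, 3]
j=4: arr[4]=3 ≤ 3 → i=3, swap arr[3],arr[4] → [3, 3, 3, 3, 5, 5, 3, 3, 3, 3]
j=5: arr[5]=5 > 3 → no swap
(after j=5) arr = [3, 3, 3, 3, 5, 5, 3, 3, 3, 3]

[3, 3, 3, 3, 5, 5, 3, 3, 3, 3]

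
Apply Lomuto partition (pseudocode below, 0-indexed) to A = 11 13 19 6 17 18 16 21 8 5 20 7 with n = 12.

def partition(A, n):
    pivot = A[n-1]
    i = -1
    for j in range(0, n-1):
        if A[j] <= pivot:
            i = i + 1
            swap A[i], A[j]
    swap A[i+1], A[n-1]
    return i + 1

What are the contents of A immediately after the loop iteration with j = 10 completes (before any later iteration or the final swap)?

6 5 19 11 17 18 16 21 8 13 20 7

pivot=7, i=-1
j=0: 11>7, skip
j=1: 13>7, skip
j=2: 19>7, skip
j=3: 6≤7, i=0, swap(0,3) ⇒ 6 13 19 11 17 18 16 21 8 5 20 7
j=4: 17>7, skip
j=5: 18>7, skip
j=6: 16>7, skip
j=7: 21>7, skip
j=8: 8>7, skip
j=9: 5≤7, i=1, swap(1,9) ⇒ 6 5 19 11 17 18 16 21 8 13 20 7
j=10: 20>7, skip
(after j=10) A = 6 5 19 11 17 18 16 21 8 13 20 7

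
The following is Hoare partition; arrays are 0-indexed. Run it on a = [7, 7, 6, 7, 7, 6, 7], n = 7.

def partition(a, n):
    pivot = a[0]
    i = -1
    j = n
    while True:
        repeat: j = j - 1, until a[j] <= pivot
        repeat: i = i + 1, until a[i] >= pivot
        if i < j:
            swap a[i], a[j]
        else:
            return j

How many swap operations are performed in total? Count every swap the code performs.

3

pivot = a[0] = 7; i = -1, j = 7
j→6 (a[6]=7≤7), i→0 (a[0]=7≥7); i<j, swap → [7, 7, 6, 7, 7, 6, 7]
j→5 (a[5]=6≤7), i→1 (a[1]=7≥7); i<j, swap → [7, 6, 6, 7, 7, 7, 7]
j→4 (a[4]=7≤7), i→3 (a[3]=7≥7); i<j, swap → [7, 6, 6, 7, 7, 7, 7]
j→3, i→4; i≥j, return j=3. a = [7, 6, 6, 7, 7, 7, 7]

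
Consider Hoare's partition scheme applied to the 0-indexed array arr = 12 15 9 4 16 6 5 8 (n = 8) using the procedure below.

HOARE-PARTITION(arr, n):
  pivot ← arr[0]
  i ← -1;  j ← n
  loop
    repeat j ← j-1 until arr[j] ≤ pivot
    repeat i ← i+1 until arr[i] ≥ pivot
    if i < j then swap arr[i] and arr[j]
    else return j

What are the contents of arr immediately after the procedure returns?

8 5 9 4 6 16 15 12

pivot = arr[0] = 12; i = -1, j = 8
j→7 (arr[7]=8≤12), i→0 (arr[0]=12≥12); i<j, swap → 8 15 9 4 16 6 5 12
j→6 (arr[6]=5≤12), i→1 (arr[1]=15≥12); i<j, swap → 8 5 9 4 16 6 15 12
j→5 (arr[5]=6≤12), i→4 (arr[4]=16≥12); i<j, swap → 8 5 9 4 6 16 15 12
j→4, i→5; i≥j, return j=4. arr = 8 5 9 4 6 16 15 12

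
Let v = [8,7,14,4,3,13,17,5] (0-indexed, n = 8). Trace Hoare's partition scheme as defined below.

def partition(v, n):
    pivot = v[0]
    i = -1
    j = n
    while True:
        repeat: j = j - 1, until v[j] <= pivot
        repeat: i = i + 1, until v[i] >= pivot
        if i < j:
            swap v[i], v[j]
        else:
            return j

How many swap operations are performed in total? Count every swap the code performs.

pivot = v[0] = 8; i = -1, j = 8
j→7 (v[7]=5≤8), i→0 (v[0]=8≥8); i<j, swap → [5,7,14,4,3,13,17,8]
j→4 (v[4]=3≤8), i→2 (v[2]=14≥8); i<j, swap → [5,7,3,4,14,13,17,8]
j→3, i→4; i≥j, return j=3. v = [5,7,3,4,14,13,17,8]

2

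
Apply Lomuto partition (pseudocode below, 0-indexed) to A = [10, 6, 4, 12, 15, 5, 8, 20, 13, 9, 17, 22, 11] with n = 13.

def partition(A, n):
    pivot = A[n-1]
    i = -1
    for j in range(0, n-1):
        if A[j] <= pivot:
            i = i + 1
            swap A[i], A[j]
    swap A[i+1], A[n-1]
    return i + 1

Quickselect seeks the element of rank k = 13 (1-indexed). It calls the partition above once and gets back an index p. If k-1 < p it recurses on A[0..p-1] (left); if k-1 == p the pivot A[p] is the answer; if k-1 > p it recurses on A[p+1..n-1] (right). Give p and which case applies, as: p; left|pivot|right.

pivot = A[12] = 11; i = -1
j=0: A[0]=10 ≤ 11 → i=0, swap A[0],A[0] (no change) → [10, 6, 4, 12, 15, 5, 8, 20, 13, 9, 17, 22, 11]
j=1: A[1]=6 ≤ 11 → i=1, swap A[1],A[1] (no change) → [10, 6, 4, 12, 15, 5, 8, 20, 13, 9, 17, 22, 11]
j=2: A[2]=4 ≤ 11 → i=2, swap A[2],A[2] (no change) → [10, 6, 4, 12, 15, 5, 8, 20, 13, 9, 17, 22, 11]
j=3: A[3]=12 > 11 → no swap
j=4: A[4]=15 > 11 → no swap
j=5: A[5]=5 ≤ 11 → i=3, swap A[3],A[5] → [10, 6, 4, 5, 15, 12, 8, 20, 13, 9, 17, 22, 11]
j=6: A[6]=8 ≤ 11 → i=4, swap A[4],A[6] → [10, 6, 4, 5, 8, 12, 15, 20, 13, 9, 17, 22, 11]
j=7: A[7]=20 > 11 → no swap
j=8: A[8]=13 > 11 → no swap
j=9: A[9]=9 ≤ 11 → i=5, swap A[5],A[9] → [10, 6, 4, 5, 8, 9, 15, 20, 13, 12, 17, 22, 11]
j=10: A[10]=17 > 11 → no swap
j=11: A[11]=22 > 11 → no swap
final swap A[6],A[12] → [10, 6, 4, 5, 8, 9, 11, 20, 13, 12, 17, 22, 15]; return 6
p = 6; k-1 = 12 > 6 ⇒ right

6; right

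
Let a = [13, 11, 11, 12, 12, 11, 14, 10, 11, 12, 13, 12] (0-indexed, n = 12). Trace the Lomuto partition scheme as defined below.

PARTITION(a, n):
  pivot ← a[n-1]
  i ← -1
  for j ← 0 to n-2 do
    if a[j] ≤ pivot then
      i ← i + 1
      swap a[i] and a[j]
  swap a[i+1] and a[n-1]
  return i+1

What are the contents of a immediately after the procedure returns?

[11, 11, 12, 12, 11, 10, 11, 12, 12, 13, 13, 14]

pivot=12, i=-1
j=0: 13>12, skip
j=1: 11≤12, i=0, swap(0,1) ⇒ [11, 13, 11, 12, 12, 11, 14, 10, 11, 12, 13, 12]
j=2: 11≤12, i=1, swap(1,2) ⇒ [11, 11, 13, 12, 12, 11, 14, 10, 11, 12, 13, 12]
j=3: 12≤12, i=2, swap(2,3) ⇒ [11, 11, 12, 13, 12, 11, 14, 10, 11, 12, 13, 12]
j=4: 12≤12, i=3, swap(3,4) ⇒ [11, 11, 12, 12, 13, 11, 14, 10, 11, 12, 13, 12]
j=5: 11≤12, i=4, swap(4,5) ⇒ [11, 11, 12, 12, 11, 13, 14, 10, 11, 12, 13, 12]
j=6: 14>12, skip
j=7: 10≤12, i=5, swap(5,7) ⇒ [11, 11, 12, 12, 11, 10, 14, 13, 11, 12, 13, 12]
j=8: 11≤12, i=6, swap(6,8) ⇒ [11, 11, 12, 12, 11, 10, 11, 13, 14, 12, 13, 12]
j=9: 12≤12, i=7, swap(7,9) ⇒ [11, 11, 12, 12, 11, 10, 11, 12, 14, 13, 13, 12]
j=10: 13>12, skip
swap(8,11) ⇒ [11, 11, 12, 12, 11, 10, 11, 12, 12, 13, 13, 14]; return 8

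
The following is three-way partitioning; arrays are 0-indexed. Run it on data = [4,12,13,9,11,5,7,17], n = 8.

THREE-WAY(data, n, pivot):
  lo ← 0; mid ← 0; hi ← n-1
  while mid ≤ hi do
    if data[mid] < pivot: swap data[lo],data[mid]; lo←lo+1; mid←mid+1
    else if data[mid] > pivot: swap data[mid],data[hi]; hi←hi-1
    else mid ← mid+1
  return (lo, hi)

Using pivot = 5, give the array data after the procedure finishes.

[4,5,9,11,13,7,17,12]

pivot = 5; lo=0, mid=0, hi=7
data[mid]=4<5: swap data[0],data[0]; lo=1,mid=1 → [4,12,13,9,11,5,7,17]
data[mid]=12>5: swap data[1],data[7]; hi=6 → [4,17,13,9,11,5,7,12]
data[mid]=17>5: swap data[1],data[6]; hi=5 → [4,7,13,9,11,5,17,12]
data[mid]=7>5: swap data[1],data[5]; hi=4 → [4,5,13,9,11,7,17,12]
data[mid]=5=5: mid=2
data[mid]=13>5: swap data[2],data[4]; hi=3 → [4,5,11,9,13,7,17,12]
data[mid]=11>5: swap data[2],data[3]; hi=2 → [4,5,9,11,13,7,17,12]
data[mid]=9>5: swap data[2],data[2]; hi=1 → [4,5,9,11,13,7,17,12]
end: lo=1, hi=1; data = [4,5,9,11,13,7,17,12]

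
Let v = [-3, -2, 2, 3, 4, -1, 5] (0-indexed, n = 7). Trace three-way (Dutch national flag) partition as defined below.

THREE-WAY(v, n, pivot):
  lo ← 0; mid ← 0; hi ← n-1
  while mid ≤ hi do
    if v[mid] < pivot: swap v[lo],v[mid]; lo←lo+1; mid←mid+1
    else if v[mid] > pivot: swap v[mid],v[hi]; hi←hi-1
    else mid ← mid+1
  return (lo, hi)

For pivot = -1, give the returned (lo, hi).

(2, 2)

lo=0 mid=0 hi=6
-3<-1: swap(0,0), lo=1 mid=1 ⇒ [-3, -2, 2, 3, 4, -1, 5]
-2<-1: swap(1,1), lo=2 mid=2 ⇒ [-3, -2, 2, 3, 4, -1, 5]
2>-1: swap(2,6), hi=5 ⇒ [-3, -2, 5, 3, 4, -1, 2]
5>-1: swap(2,5), hi=4 ⇒ [-3, -2, -1, 3, 4, 5, 2]
-1=-1: mid=3
3>-1: swap(3,4), hi=3 ⇒ [-3, -2, -1, 4, 3, 5, 2]
4>-1: swap(3,3), hi=2 ⇒ [-3, -2, -1, 4, 3, 5, 2]
done. lo=2 hi=2; v=[-3, -2, -1, 4, 3, 5, 2]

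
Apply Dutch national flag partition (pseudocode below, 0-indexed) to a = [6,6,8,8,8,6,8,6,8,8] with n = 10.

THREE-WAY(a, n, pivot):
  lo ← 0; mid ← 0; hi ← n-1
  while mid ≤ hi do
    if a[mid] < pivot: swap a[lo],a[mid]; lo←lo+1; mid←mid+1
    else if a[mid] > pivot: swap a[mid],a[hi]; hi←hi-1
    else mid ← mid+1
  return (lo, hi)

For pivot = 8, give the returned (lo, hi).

pivot = 8; lo=0, mid=0, hi=9
a[mid]=6<8: swap a[0],a[0]; lo=1,mid=1 → [6,6,8,8,8,6,8,6,8,8]
a[mid]=6<8: swap a[1],a[1]; lo=2,mid=2 → [6,6,8,8,8,6,8,6,8,8]
a[mid]=8=8: mid=3
a[mid]=8=8: mid=4
a[mid]=8=8: mid=5
a[mid]=6<8: swap a[2],a[5]; lo=3,mid=6 → [6,6,6,8,8,8,8,6,8,8]
a[mid]=8=8: mid=7
a[mid]=6<8: swap a[3],a[7]; lo=4,mid=8 → [6,6,6,6,8,8,8,8,8,8]
a[mid]=8=8: mid=9
a[mid]=8=8: mid=10
end: lo=4, hi=9; a = [6,6,6,6,8,8,8,8,8,8]

(4, 9)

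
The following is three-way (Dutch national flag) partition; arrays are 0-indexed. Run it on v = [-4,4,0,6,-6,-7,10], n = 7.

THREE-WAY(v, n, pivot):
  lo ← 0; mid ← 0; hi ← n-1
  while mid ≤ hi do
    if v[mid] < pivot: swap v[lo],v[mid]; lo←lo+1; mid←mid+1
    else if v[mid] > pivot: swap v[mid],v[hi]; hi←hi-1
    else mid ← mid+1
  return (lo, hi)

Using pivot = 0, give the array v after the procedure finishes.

[-4,-7,-6,0,6,10,4]

pivot = 0; lo=0, mid=0, hi=6
v[mid]=-4<0: swap v[0],v[0]; lo=1,mid=1 → [-4,4,0,6,-6,-7,10]
v[mid]=4>0: swap v[1],v[6]; hi=5 → [-4,10,0,6,-6,-7,4]
v[mid]=10>0: swap v[1],v[5]; hi=4 → [-4,-7,0,6,-6,10,4]
v[mid]=-7<0: swap v[1],v[1]; lo=2,mid=2 → [-4,-7,0,6,-6,10,4]
v[mid]=0=0: mid=3
v[mid]=6>0: swap v[3],v[4]; hi=3 → [-4,-7,0,-6,6,10,4]
v[mid]=-6<0: swap v[2],v[3]; lo=3,mid=4 → [-4,-7,-6,0,6,10,4]
end: lo=3, hi=3; v = [-4,-7,-6,0,6,10,4]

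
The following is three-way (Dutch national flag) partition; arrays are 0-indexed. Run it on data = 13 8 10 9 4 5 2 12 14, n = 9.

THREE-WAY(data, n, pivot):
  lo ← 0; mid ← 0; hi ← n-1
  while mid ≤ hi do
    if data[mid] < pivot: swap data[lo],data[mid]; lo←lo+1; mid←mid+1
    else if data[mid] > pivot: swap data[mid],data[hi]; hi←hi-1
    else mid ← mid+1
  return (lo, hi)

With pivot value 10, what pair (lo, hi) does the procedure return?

lo=0 mid=0 hi=8
13>10: swap(0,8), hi=7 ⇒ 14 8 10 9 4 5 2 12 13
14>10: swap(0,7), hi=6 ⇒ 12 8 10 9 4 5 2 14 13
12>10: swap(0,6), hi=5 ⇒ 2 8 10 9 4 5 12 14 13
2<10: swap(0,0), lo=1 mid=1 ⇒ 2 8 10 9 4 5 12 14 13
8<10: swap(1,1), lo=2 mid=2 ⇒ 2 8 10 9 4 5 12 14 13
10=10: mid=3
9<10: swap(2,3), lo=3 mid=4 ⇒ 2 8 9 10 4 5 12 14 13
4<10: swap(3,4), lo=4 mid=5 ⇒ 2 8 9 4 10 5 12 14 13
5<10: swap(4,5), lo=5 mid=6 ⇒ 2 8 9 4 5 10 12 14 13
done. lo=5 hi=5; data=2 8 9 4 5 10 12 14 13

(5, 5)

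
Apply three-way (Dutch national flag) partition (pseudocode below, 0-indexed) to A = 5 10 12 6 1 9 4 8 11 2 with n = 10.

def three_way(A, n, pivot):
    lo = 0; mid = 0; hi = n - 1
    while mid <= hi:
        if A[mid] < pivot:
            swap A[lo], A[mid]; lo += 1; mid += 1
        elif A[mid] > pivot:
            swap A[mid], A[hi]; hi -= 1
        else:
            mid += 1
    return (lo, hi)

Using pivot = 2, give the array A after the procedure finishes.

lo=0 mid=0 hi=9
5>2: swap(0,9), hi=8 ⇒ 2 10 12 6 1 9 4 8 11 5
2=2: mid=1
10>2: swap(1,8), hi=7 ⇒ 2 11 12 6 1 9 4 8 10 5
11>2: swap(1,7), hi=6 ⇒ 2 8 12 6 1 9 4 11 10 5
8>2: swap(1,6), hi=5 ⇒ 2 4 12 6 1 9 8 11 10 5
4>2: swap(1,5), hi=4 ⇒ 2 9 12 6 1 4 8 11 10 5
9>2: swap(1,4), hi=3 ⇒ 2 1 12 6 9 4 8 11 10 5
1<2: swap(0,1), lo=1 mid=2 ⇒ 1 2 12 6 9 4 8 11 10 5
12>2: swap(2,3), hi=2 ⇒ 1 2 6 12 9 4 8 11 10 5
6>2: swap(2,2), hi=1 ⇒ 1 2 6 12 9 4 8 11 10 5
done. lo=1 hi=1; A=1 2 6 12 9 4 8 11 10 5

1 2 6 12 9 4 8 11 10 5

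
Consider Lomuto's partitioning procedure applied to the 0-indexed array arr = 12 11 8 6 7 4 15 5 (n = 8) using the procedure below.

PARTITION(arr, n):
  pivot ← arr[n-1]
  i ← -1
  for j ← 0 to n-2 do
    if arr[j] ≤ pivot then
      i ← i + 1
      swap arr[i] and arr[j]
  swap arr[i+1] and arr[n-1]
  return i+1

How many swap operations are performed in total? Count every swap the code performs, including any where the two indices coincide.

2

pivot = arr[7] = 5; i = -1
j=0: arr[0]=12 > 5 → no swap
j=1: arr[1]=11 > 5 → no swap
j=2: arr[2]=8 > 5 → no swap
j=3: arr[3]=6 > 5 → no swap
j=4: arr[4]=7 > 5 → no swap
j=5: arr[5]=4 ≤ 5 → i=0, swap arr[0],arr[5] → 4 11 8 6 7 12 15 5
j=6: arr[6]=15 > 5 → no swap
final swap arr[1],arr[7] → 4 5 8 6 7 12 15 11; return 1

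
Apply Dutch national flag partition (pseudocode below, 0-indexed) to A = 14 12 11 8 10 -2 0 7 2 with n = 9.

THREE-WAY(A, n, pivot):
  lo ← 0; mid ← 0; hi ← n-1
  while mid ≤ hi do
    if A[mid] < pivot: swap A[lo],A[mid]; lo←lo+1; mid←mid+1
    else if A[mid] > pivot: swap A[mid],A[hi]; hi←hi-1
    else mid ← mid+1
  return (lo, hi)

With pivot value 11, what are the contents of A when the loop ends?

lo=0 mid=0 hi=8
14>11: swap(0,8), hi=7 ⇒ 2 12 11 8 10 -2 0 7 14
2<11: swap(0,0), lo=1 mid=1 ⇒ 2 12 11 8 10 -2 0 7 14
12>11: swap(1,7), hi=6 ⇒ 2 7 11 8 10 -2 0 12 14
7<11: swap(1,1), lo=2 mid=2 ⇒ 2 7 11 8 10 -2 0 12 14
11=11: mid=3
8<11: swap(2,3), lo=3 mid=4 ⇒ 2 7 8 11 10 -2 0 12 14
10<11: swap(3,4), lo=4 mid=5 ⇒ 2 7 8 10 11 -2 0 12 14
-2<11: swap(4,5), lo=5 mid=6 ⇒ 2 7 8 10 -2 11 0 12 14
0<11: swap(5,6), lo=6 mid=7 ⇒ 2 7 8 10 -2 0 11 12 14
done. lo=6 hi=6; A=2 7 8 10 -2 0 11 12 14

2 7 8 10 -2 0 11 12 14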